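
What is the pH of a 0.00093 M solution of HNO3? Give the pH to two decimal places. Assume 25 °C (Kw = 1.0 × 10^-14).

pH = 3.03

HNO3 is a strong acid and dissociates completely, so [H+] = 0.00093 M.
pH = -log(0.00093) = 3.03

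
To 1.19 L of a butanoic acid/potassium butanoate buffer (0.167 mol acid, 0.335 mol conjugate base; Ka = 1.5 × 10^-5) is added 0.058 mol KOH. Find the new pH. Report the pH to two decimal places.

After neutralization: n(CH3(CH2)2COOH) = 0.109 mol, n(CH3(CH2)2COO-) = 0.393 mol.
pKa = −log(1.5 × 10^-5) = 4.824
pH = pKa + log(n_CH3(CH2)2COO-/n_CH3(CH2)2COOH) = 4.824 + log(0.393/0.109) = 4.824 + (+0.557)

pH = 5.38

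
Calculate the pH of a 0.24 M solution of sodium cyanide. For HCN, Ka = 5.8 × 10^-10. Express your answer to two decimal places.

pH = 11.31

CN- is the conjugate base of the weak acid HCN.
Kb = Kw/Ka = 1.0×10^-14 / 5.8 × 10^-10 = 1.72 × 10^-5
Let x = [OH-] at equilibrium. Kb = x²/(0.24 − x).
Neglecting x in the denominator: x = √(1.72 × 10^-5 × 0.24) = 2.03 × 10^-3 M
pOH = 2.69, so pH = 14.00 − pOH = 11.31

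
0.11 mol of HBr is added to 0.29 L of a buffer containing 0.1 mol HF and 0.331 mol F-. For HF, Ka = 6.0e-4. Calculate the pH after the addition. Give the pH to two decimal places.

pH = 3.24

After neutralization: n(HF) = 0.21 mol, n(F-) = 0.221 mol.
pKa = −log(6.0 × 10^-4) = 3.222
pH = pKa + log(n_F-/n_HF) = 3.222 + log(0.221/0.21) = 3.222 + (+0.022)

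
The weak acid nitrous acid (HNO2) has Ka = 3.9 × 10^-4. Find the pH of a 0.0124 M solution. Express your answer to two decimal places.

pH = 2.70

HNO2 ⇌ NO2- + H+
From the ICE table, Ka = x²/(0.0124 − x) = 3.9 × 10^-4.
x is not negligible relative to C₀; solve x² + 0.00039·x − 4.84e-06 = 0.
x = [−0.00039 + √(0.00039² + 1.93e-05)]/2 = 2.01 × 10^-3 M
pH = −log[H+] = −log(2.01 × 10^-3) = 2.70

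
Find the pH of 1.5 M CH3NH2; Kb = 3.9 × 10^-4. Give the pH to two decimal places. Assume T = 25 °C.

CH3NH2 + H2O ⇌ CH3NH3+ + OH-
Let x = [OH-] at equilibrium. Kb = x²/(1.5 − x).
Neglecting x in the denominator: x = √(3.9 × 10^-4 × 1.5) = 2.42 × 10^-2 M
pOH = −log(2.42 × 10^-2) = 1.62; pH = 14.00 − 1.62 = 12.38

pH = 12.38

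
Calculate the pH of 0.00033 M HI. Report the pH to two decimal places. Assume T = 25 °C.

HI is a strong acid and dissociates completely, so [H+] = 0.00033 M.
pH = -log(0.00033) = 3.48

pH = 3.48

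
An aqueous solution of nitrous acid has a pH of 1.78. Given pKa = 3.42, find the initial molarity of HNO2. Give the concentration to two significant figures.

C₀ = 7.4 × 10^-1 M

[H+] = 10^(-1.78) = 1.66 × 10^-2 M = x
Ka = 10^(−3.42) = 3.80 × 10^-4
Ka = x²/(C₀ − x) ⇒ C₀ = x + x²/Ka
C₀ = 1.66 × 10^-2 + (1.66 × 10^-2)²/(3.80 × 10^-4) = 7.42 × 10^-1 M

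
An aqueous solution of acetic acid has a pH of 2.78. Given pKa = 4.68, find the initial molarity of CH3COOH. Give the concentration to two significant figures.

[H+] = 10^(-2.78) = 1.66 × 10^-3 M = x
Ka = 10^(−4.68) = 2.09 × 10^-5
Ka = x²/(C₀ − x) ⇒ C₀ = x + x²/Ka
C₀ = 1.66 × 10^-3 + (1.66 × 10^-3)²/(2.09 × 10^-5) = 1.34 × 10^-1 M

C₀ = 1.3 × 10^-1 M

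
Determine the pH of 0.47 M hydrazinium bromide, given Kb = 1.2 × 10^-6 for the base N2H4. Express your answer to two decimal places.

pH = 4.20

N2H5+ is the conjugate acid of the weak base N2H4.
Ka = Kw/Kb = 1.0×10^-14 / 1.2 × 10^-6 = 8.33 × 10^-9
From the ICE table, Ka = [H+]²/(0.47 − [H+]) = 8.33 × 10^-9.
Since Ka ≪ C₀, [H+] ≈ √(Ka·C₀) = 6.26 × 10^-5 M.
([H+]/C₀ = 0.013% < 5%, so the approximation holds.)
pH = −log(6.26 × 10^-5) = 4.20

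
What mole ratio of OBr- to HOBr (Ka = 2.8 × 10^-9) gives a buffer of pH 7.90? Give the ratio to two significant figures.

pKa = -log(2.8 × 10^-9) = 8.553
pH = pKa + log(r) ⇒ log(r) = 7.90 − 8.553 = -0.653
r = [OBr-]/[HOBr] = 10^(-0.653) = 0.222

ratio = 0.22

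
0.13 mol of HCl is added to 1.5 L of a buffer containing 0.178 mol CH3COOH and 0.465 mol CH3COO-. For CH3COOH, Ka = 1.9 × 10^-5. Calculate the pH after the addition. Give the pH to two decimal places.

pH = 4.76

Added H+ converts CH3COO- to CH3COOH: CH3COOH → 0.308 mol, CH3COO- → 0.335 mol.
pKa = −log(1.9 × 10^-5) = 4.721
pH = pKa + log([A⁻]/[HA]) = 4.721 + log(0.335/0.308) = 4.721 +0.036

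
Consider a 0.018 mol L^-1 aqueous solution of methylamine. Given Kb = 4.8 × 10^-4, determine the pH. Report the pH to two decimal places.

CH3NH2 + H2O ⇌ CH3NH3+ + OH-
From the ICE table, Kb = x²/(0.018 − x) = 4.8 × 10^-4.
x is not negligible relative to C₀; solve x² + 0.00048·x − 8.64e-06 = 0.
x = [−0.00048 + √(0.00048² + 3.46e-05)]/2 = 2.71 × 10^-3 M
pOH = 2.57, so pH = 14.00 − pOH = 11.43

pH = 11.43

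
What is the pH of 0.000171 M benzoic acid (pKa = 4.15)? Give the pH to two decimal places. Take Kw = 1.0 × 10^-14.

C6H5COOH ⇌ C6H5COO- + H+
Ka = 10^(−4.15) = 7.08 × 10^-5
From the ICE table, Ka = [H+]²/(0.000171 − [H+]) = 7.08 × 10^-5.
The 5% rule fails; solving [H+]² + Ka·[H+] − Ka·C₀ = 0 exactly:
[H+] = (−Ka + √(Ka² + 4·Ka·C₀))/2 = 8.02 × 10^-5 M
pH = −log(8.02 × 10^-5) = 4.10

pH = 4.10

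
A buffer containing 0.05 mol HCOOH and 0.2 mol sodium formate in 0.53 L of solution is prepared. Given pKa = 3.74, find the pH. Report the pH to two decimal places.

Using pH = pKa + log([base]/[acid]) with [base]/[acid] = 0.2/0.05:
pH = 3.74 + (+0.602) = 4.34

pH = 4.34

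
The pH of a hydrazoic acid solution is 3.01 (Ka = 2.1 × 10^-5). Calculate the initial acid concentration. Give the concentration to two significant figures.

C₀ = 4.6 × 10^-2 M

[H+] = 10^(-3.01) = 9.77 × 10^-4 M = x
Ka = x²/(C₀ − x) ⇒ C₀ = x + x²/Ka
C₀ = 9.77 × 10^-4 + (9.77 × 10^-4)²/(2.1 × 10^-5) = 4.64 × 10^-2 M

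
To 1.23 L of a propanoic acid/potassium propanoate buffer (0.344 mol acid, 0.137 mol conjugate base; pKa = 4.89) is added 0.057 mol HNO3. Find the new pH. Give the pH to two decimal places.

Added H+ converts CH3CH2COO- to CH3CH2COOH: CH3CH2COOH → 0.401 mol, CH3CH2COO- → 0.08 mol.
pH = pKa + log([A⁻]/[HA]) = 4.89 + log(0.08/0.401) = 4.89 -0.700

pH = 4.19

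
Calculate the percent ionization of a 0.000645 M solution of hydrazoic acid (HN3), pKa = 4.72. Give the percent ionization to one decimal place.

HN3 ⇌ N3- + H+; let x = [H+] at equilibrium.
Ka = 10^(−4.72) = 1.91 × 10^-5
Ka = x²/(C₀ − x); solving the quadratic gives x = 1.02 × 10^-4 M.
% ionization = x/C₀ × 100% = 1.02 × 10^-4/0.000645 × 100% = 15.8%

15.8%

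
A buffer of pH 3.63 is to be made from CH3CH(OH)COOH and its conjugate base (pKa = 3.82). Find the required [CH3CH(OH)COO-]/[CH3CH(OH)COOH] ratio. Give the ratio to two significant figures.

pH = pKa + log(r) ⇒ log(r) = 3.63 − 3.82 = -0.19
r = [CH3CH(OH)COO-]/[CH3CH(OH)COOH] = 10^(-0.19) = 0.646

ratio = 0.65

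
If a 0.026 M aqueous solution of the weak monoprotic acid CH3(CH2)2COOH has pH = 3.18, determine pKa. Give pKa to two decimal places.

[H+] = 10^(-3.18) = 6.61 × 10^-4 M
At equilibrium [HA] = 0.026 − 6.61 × 10^-4 = 2.53 × 10^-2 M
Ka = [H+][A-]/[HA] = (6.61 × 10^-4)² / 2.53 × 10^-2 = 1.73 × 10^-5
pKa = -log(1.73 × 10^-5) = 4.76

pKa = 4.76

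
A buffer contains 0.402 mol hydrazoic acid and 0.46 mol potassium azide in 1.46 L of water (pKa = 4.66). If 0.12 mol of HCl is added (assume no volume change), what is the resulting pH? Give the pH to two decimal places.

pH = 4.47

Added H+ converts N3- to HN3: HN3 → 0.522 mol, N3- → 0.34 mol.
pH = pKa + log([A⁻]/[HA]) = 4.66 + log(0.34/0.522) = 4.66 -0.186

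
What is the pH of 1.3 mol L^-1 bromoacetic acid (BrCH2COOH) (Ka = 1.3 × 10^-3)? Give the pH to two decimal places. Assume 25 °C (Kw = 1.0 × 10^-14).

BrCH2COOH ⇌ BrCH2COO- + H+
Ka = [H+]²/(1.3 − [H+]) = 1.3 × 10^-3
Neglecting [H+] in the denominator: [H+] = √(1.3 × 10^-3 × 1.3) = 4.11 × 10^-2 M
Check: 3.2% ionized — well under 5%, approximation valid.
pH = −log(4.11 × 10^-2) = 1.39

pH = 1.39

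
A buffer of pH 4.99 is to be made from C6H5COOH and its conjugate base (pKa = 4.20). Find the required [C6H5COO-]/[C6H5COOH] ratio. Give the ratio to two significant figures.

pH = pKa + log(r) ⇒ log(r) = 4.99 − 4.20 = +0.79
r = [C6H5COO-]/[C6H5COOH] = 10^(+0.79) = 6.17

ratio = 6.2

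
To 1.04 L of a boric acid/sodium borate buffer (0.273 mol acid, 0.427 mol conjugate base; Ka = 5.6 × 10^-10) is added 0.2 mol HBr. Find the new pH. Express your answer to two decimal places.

pH = 8.93

Added H+ converts B(OH)4- to B(OH)3: B(OH)3 → 0.473 mol, B(OH)4- → 0.227 mol.
pKa = −log(5.6 × 10^-10) = 9.252
pH = pKa + log(n_B(OH)4-/n_B(OH)3) = 9.252 + log(0.227/0.473) = 9.252 + (-0.319)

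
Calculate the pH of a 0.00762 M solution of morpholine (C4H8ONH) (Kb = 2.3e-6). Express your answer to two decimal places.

pH = 10.12

C4H8ONH + H2O ⇌ C4H8ONH2+ + OH-
Kb = x²/(0.00762 − x) = 2.3 × 10^-6
Assume x ≪ 0.00762: x ≈ √(2.3 × 10^-6 × 0.00762) = 1.32 × 10^-4 M
Check: 1.7% ionized — well under 5%, approximation valid.
pOH = −log(1.32 × 10^-4) = 3.88; pH = 14.00 − 3.88 = 10.12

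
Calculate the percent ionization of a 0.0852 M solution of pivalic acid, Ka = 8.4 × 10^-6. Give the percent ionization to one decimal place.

1.0%

(CH3)3CCOOH ⇌ (CH3)3CCOO- + H+; let x = [H+] at equilibrium.
x ≈ √(Ka·C₀) = √(8.4 × 10^-6 × 0.0852) = 8.46 × 10^-4 M
% ionization = x/C₀ × 100% = 8.46 × 10^-4/0.0852 × 100% = 1.0%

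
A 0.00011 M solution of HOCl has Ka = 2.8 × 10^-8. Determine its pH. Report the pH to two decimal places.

pH = 5.76

HOCl ⇌ OCl- + H+
Ka = [H+]²/(0.00011 − [H+]) = 2.8 × 10^-8
Neglecting [H+] in the denominator: [H+] = √(2.8 × 10^-8 × 0.00011) = 1.75 × 10^-6 M
Check: 1.6% ionized — well under 5%, approximation valid.
pH = −log(1.75 × 10^-6) = 5.76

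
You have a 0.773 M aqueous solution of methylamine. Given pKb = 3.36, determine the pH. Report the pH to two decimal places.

pH = 12.26

CH3NH2 + H2O ⇌ CH3NH3+ + OH-
Kb = 10^(−3.36) = 4.37 × 10^-4
From the ICE table, Kb = x²/(0.773 − x) = 4.37 × 10^-4.
Assume x ≪ 0.773: x ≈ √(4.37 × 10^-4 × 0.773) = 1.84 × 10^-2 M
pOH = 1.74, so pH = 14.00 − pOH = 12.26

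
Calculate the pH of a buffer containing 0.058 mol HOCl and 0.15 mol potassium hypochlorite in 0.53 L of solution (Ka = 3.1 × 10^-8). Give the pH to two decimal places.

pH = 7.92

pKa = −log(3.1 × 10^-8) = 7.509
Using pH = pKa + log([base]/[acid]) with [base]/[acid] = 0.15/0.058:
pH = 7.509 + (+0.413) = 7.92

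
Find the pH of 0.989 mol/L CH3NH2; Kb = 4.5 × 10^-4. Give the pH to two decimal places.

pH = 12.32

CH3NH2 + H2O ⇌ CH3NH3+ + OH-
Kb = x²/(0.989 − x) = 4.5 × 10^-4
Assume x ≪ 0.989: x ≈ √(4.5 × 10^-4 × 0.989) = 2.11 × 10^-2 M
pOH = −log(2.11 × 10^-2) = 1.68; pH = 14.00 − 1.68 = 12.32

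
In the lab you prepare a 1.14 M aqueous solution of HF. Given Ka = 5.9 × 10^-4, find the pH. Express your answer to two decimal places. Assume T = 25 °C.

pH = 1.59

HF ⇌ F- + H+
Ka = x²/(1.14 − x) = 5.9 × 10^-4
Assume x ≪ 1.14: x ≈ √(5.9 × 10^-4 × 1.14) = 2.59 × 10^-2 M
pH = −log(2.59 × 10^-2) = 1.59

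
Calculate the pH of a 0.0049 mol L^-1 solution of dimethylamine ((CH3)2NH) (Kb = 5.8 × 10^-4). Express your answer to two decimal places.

pH = 11.15

(CH3)2NH + H2O ⇌ (CH3)2NH2+ + OH-
From the ICE table, Kb = x²/(0.0049 − x) = 5.8 × 10^-4.
x is not negligible relative to C₀; solve x² + 0.00058·x − 2.84e-06 = 0.
x = [−0.00058 + √(0.00058² + 1.14e-05)]/2 = 1.42 × 10^-3 M
pOH = 2.85, so pH = 14.00 − pOH = 11.15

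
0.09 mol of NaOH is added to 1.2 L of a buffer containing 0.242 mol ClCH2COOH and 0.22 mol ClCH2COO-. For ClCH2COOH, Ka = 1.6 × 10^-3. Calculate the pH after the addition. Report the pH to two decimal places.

pH = 3.11

OH- converts ClCH2COOH to ClCH2COO-: ClCH2COOH → 0.152 mol, ClCH2COO- → 0.31 mol.
pKa = −log(1.6 × 10^-3) = 2.796
Henderson–Hasselbalch with mole ratio 0.31/0.152: pH = 2.796 + (+0.310)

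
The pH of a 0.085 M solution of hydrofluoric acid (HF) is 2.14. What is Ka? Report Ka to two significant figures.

Ka = 6.7 × 10^-4

[H+] = 10^(-2.14) = 7.24 × 10^-3 M
At equilibrium [HA] = 0.085 − 7.24 × 10^-3 = 7.78 × 10^-2 M
Ka = [H+][A-]/[HA] = (7.24 × 10^-3)² / 7.78 × 10^-2 = 6.7 × 10^-4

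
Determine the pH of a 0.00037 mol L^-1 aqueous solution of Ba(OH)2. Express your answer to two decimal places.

Ba(OH)2 is a strong base (each formula unit releases 2 OH-); [OH-] = 0.00074 M.
pOH = -log(0.00074) = 3.13
pH = 14.00 - 3.13 = 10.87

pH = 10.87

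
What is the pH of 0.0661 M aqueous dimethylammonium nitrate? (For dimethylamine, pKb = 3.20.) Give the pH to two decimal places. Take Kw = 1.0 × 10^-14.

pH = 5.99

(CH3)2NH2+ is the conjugate acid of the weak base (CH3)2NH.
Kb = 10^(−3.20) = 6.31 × 10^-4
Ka = Kw/Kb = 1.0×10^-14 / 6.31 × 10^-4 = 1.58 × 10^-11
Ka = [H+]²/(0.0661 − [H+]) = 1.58 × 10^-11
Neglecting [H+] in the denominator: [H+] = √(1.58 × 10^-11 × 0.0661) = 1.02 × 10^-6 M
Check: 0.0015% ionized — well under 5%, approximation valid.
pH = −log(1.02 × 10^-6) = 5.99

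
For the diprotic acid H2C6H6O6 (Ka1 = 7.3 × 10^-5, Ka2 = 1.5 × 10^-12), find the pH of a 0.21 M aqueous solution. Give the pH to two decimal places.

pH = 2.41

Ka1 ≫ Ka2, so treat the first dissociation as the only significant source of H+.
Ka1 = x²/(0.21 − x) = 7.3 × 10^-5
x ≈ √(7.3 × 10^-5 × 0.21) = 3.92 × 10^-3 M
pH = −log(3.92 × 10^-3) = 2.41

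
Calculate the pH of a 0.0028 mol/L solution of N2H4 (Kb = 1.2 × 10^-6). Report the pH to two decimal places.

pH = 9.76

N2H4 + H2O ⇌ N2H5+ + OH-
Let x = [OH-] at equilibrium. Kb = x²/(0.0028 − x).
Assume x ≪ 0.0028: x ≈ √(1.2 × 10^-6 × 0.0028) = 5.80 × 10^-5 M
Check: 2.1% ionized — well under 5%, approximation valid.
pOH = −log(5.80 × 10^-5) = 4.24; pH = 14.00 − 4.24 = 9.76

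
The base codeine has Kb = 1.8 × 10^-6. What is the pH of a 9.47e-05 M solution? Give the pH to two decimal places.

C18H21NO3 + H2O ⇌ C18H22NO3+ + OH-
Kb = [OH-]²/(9.47e-05 − [OH-]) = 1.8 × 10^-6
The 5% rule fails; solving [OH-]² + Kb·[OH-] − Kb·C₀ = 0 exactly:
[OH-] = [−1.8e-06 + √(1.8e-06² + 6.82e-10)]/2 = 1.22 × 10^-5 M
pOH = 4.91, so pH = 14.00 − pOH = 9.09

pH = 9.09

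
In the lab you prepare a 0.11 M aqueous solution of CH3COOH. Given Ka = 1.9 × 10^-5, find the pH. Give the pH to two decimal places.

pH = 2.84

CH3COOH ⇌ CH3COO- + H+
Let x = [H+] at equilibrium. Ka = x²/(0.11 − x).
Since Ka ≪ C₀, x ≈ √(Ka·C₀) = 1.45 × 10^-3 M.
pH = −log(1.45 × 10^-3) = 2.84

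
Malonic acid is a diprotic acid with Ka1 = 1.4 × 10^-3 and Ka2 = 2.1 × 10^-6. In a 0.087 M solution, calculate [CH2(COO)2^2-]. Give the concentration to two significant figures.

2.1 × 10^-6 M

First ionization gives [H+] ≈ [CH2(COOH)COO-] = 1.04 × 10^-2 M.
Second step: Ka2 = [H+][CH2(COO)2^2-]/[CH2(COOH)COO-] ≈ [CH2(COO)2^2-] (since [H+] ≈ [CH2(COOH)COO-]).
So [CH2(COO)2^2-] ≈ Ka2.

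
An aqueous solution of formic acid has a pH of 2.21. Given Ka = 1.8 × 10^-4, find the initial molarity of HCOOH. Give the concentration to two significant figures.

C₀ = 2.2 × 10^-1 M

[H+] = 10^(-2.21) = 6.17 × 10^-3 M = x
Ka = x²/(C₀ − x) ⇒ C₀ = x + x²/Ka
C₀ = 6.17 × 10^-3 + (6.17 × 10^-3)²/(1.8 × 10^-4) = 2.18 × 10^-1 M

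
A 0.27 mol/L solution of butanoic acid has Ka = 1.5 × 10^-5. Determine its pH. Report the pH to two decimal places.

CH3(CH2)2COOH ⇌ CH3(CH2)2COO- + H+
From the ICE table, Ka = [H+]²/(0.27 − [H+]) = 1.5 × 10^-5.
Assume [H+] ≪ 0.27: [H+] ≈ √(1.5 × 10^-5 × 0.27) = 2.01 × 10^-3 M
([H+]/C₀ = 0.75% < 5%, so the approximation holds.)
pH = −log[H+] = −log(2.01 × 10^-3) = 2.70

pH = 2.70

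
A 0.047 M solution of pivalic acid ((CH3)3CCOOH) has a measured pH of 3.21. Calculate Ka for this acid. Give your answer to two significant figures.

[H+] = 10^(-3.21) = 6.17 × 10^-4 M
At equilibrium [HA] = 0.047 − 6.17 × 10^-4 = 4.64 × 10^-2 M
Ka = [H+][A-]/[HA] = (6.17 × 10^-4)² / 4.64 × 10^-2 = 8.2 × 10^-6

Ka = 8.2 × 10^-6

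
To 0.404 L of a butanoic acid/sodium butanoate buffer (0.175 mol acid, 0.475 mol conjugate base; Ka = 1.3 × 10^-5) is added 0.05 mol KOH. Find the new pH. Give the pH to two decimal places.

OH- converts CH3(CH2)2COOH to CH3(CH2)2COO-: CH3(CH2)2COOH → 0.125 mol, CH3(CH2)2COO- → 0.525 mol.
pKa = −log(1.3 × 10^-5) = 4.886
pH = pKa + log(n_CH3(CH2)2COO-/n_CH3(CH2)2COOH) = 4.886 + log(0.525/0.125) = 4.886 + (+0.623)

pH = 5.51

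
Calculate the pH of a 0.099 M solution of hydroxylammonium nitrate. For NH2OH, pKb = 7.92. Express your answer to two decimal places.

pH = 3.54

NH3OH+ is the conjugate acid of the weak base NH2OH.
Kb = 10^(−7.92) = 1.20 × 10^-8
Ka = Kw/Kb = 1.0×10^-14 / 1.20 × 10^-8 = 8.33 × 10^-7
Ka = [H+]²/(0.099 − [H+]) = 8.33 × 10^-7
Since Ka ≪ C₀, [H+] ≈ √(Ka·C₀) = 2.87 × 10^-4 M.
pH = −log[H+] = −log(2.87 × 10^-4) = 3.54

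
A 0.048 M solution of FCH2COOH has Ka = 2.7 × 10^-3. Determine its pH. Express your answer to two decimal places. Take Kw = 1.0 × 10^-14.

FCH2COOH ⇌ FCH2COO- + H+
Ka = x²/(0.048 − x) = 2.7 × 10^-3
The 5% rule fails; solving x² + Ka·x − Ka·C₀ = 0 exactly:
x = (−Ka + √(Ka² + 4·Ka·C₀))/2 = 1.01 × 10^-2 M
pH = −log(1.01 × 10^-2) = 2.00

pH = 2.00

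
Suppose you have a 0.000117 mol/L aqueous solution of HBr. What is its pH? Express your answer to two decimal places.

pH = 3.93

HBr is a strong acid and dissociates completely, so [H+] = 0.000117 M.
pH = -log(0.000117) = 3.93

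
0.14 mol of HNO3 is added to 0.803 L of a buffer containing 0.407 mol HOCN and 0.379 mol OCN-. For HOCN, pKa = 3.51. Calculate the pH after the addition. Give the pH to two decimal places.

pH = 3.15

Added H+ converts OCN- to HOCN: HOCN → 0.547 mol, OCN- → 0.239 mol.
pH = pKa + log(n_OCN-/n_HOCN) = 3.51 + log(0.239/0.547) = 3.51 + (-0.360)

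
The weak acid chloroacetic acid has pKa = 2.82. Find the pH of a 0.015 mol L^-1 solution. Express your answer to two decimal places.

pH = 2.39

ClCH2COOH ⇌ ClCH2COO- + H+
Ka = 10^(−2.82) = 1.51 × 10^-3
Ka = x²/(0.015 − x) = 1.51 × 10^-3
The 5% rule fails; solving x² + Ka·x − Ka·C₀ = 0 exactly:
x = (−Ka + √(Ka² + 4·Ka·C₀))/2 = 4.06 × 10^-3 M
pH = −log[H+] = −log(4.06 × 10^-3) = 2.39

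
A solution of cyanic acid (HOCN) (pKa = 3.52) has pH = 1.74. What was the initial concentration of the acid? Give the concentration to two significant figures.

[H+] = 10^(-1.74) = 1.82 × 10^-2 M = x
Ka = 10^(−3.52) = 3.02 × 10^-4
Ka = x²/(C₀ − x) ⇒ C₀ = x + x²/Ka
C₀ = 1.82 × 10^-2 + (1.82 × 10^-2)²/(3.02 × 10^-4) = 1.12 M

C₀ = 1.1 M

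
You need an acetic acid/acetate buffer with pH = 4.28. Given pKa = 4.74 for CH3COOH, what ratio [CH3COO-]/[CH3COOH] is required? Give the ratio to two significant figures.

ratio = 0.35

pH = pKa + log(r) ⇒ log(r) = 4.28 − 4.74 = -0.46
r = [CH3COO-]/[CH3COOH] = 10^(-0.46) = 0.347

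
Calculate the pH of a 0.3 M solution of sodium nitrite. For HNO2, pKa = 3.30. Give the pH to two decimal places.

pH = 8.39

NO2- is the conjugate base of the weak acid HNO2.
Ka = 10^(−3.30) = 5.01 × 10^-4
Kb = Kw/Ka = 1.0×10^-14 / 5.01 × 10^-4 = 2.00 × 10^-11
From the ICE table, Kb = [OH-]²/(0.3 − [OH-]) = 2.00 × 10^-11.
Neglecting [OH-] in the denominator: [OH-] = √(2.00 × 10^-11 × 0.3) = 2.45 × 10^-6 M
Check: 0.00082% ionized — well under 5%, approximation valid.
pOH = −log(2.45 × 10^-6) = 5.61; pH = 14.00 − 5.61 = 8.39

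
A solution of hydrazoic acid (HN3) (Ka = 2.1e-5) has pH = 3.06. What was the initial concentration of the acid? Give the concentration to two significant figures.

C₀ = 3.7 × 10^-2 M

[H+] = 10^(-3.06) = 8.71 × 10^-4 M = x
Ka = x²/(C₀ − x) ⇒ C₀ = x + x²/Ka
C₀ = 8.71 × 10^-4 + (8.71 × 10^-4)²/(2.1 × 10^-5) = 3.70 × 10^-2 M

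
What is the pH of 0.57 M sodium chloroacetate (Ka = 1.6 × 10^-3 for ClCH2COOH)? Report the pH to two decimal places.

ClCH2COO- is the conjugate base of the weak acid ClCH2COOH.
Kb = Kw/Ka = 1.0×10^-14 / 1.6 × 10^-3 = 6.25 × 10^-12
Kb = [OH-]²/(0.57 − [OH-]) = 6.25 × 10^-12
Neglecting [OH-] in the denominator: [OH-] = √(6.25 × 10^-12 × 0.57) = 1.89 × 10^-6 M
Check: 0.00033% ionized — well under 5%, approximation valid.
pOH = −log(1.89 × 10^-6) = 5.72; pH = 14.00 − 5.72 = 8.28

pH = 8.28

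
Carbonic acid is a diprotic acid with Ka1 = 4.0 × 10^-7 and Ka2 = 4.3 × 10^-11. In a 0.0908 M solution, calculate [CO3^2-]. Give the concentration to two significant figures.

4.3 × 10^-11 M

First ionization gives [H+] ≈ [HCO3-] = 1.91 × 10^-4 M.
Second step: Ka2 = [H+][CO3^2-]/[HCO3-] ≈ [CO3^2-] (since [H+] ≈ [HCO3-]).
So [CO3^2-] ≈ Ka2.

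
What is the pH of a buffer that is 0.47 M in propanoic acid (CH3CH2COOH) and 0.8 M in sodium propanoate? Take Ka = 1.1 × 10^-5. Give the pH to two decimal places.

pH = 5.19

pKa = −log(1.1 × 10^-5) = 4.959
Henderson–Hasselbalch: pH = pKa + log([CH3CH2COO-]/[CH3CH2COOH]) = 4.959 + log(0.8/0.47)
pH = 4.959 + (+0.231) = 5.19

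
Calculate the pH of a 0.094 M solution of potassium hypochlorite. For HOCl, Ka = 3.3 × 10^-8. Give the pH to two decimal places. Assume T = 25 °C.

pH = 10.23

OCl- is the conjugate base of the weak acid HOCl.
Kb = Kw/Ka = 1.0×10^-14 / 3.3 × 10^-8 = 3.03 × 10^-7
Let x = [OH-] at equilibrium. Kb = x²/(0.094 − x).
Since Kb ≪ C₀, x ≈ √(Kb·C₀) = 1.69 × 10^-4 M.
pOH = −log(1.69 × 10^-4) = 3.77; pH = 14.00 − 3.77 = 10.23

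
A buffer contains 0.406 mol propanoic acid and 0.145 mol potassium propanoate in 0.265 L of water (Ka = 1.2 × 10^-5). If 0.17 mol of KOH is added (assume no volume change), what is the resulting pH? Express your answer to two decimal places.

After neutralization: n(CH3CH2COOH) = 0.236 mol, n(CH3CH2COO-) = 0.315 mol.
pKa = −log(1.2 × 10^-5) = 4.921
Henderson–Hasselbalch with mole ratio 0.315/0.236: pH = 4.921 + (+0.125)

pH = 5.05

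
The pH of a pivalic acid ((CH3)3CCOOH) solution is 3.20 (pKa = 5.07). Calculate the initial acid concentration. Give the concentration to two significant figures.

[H+] = 10^(-3.20) = 6.31 × 10^-4 M = x
Ka = 10^(−5.07) = 8.51 × 10^-6
Ka = x²/(C₀ − x) ⇒ C₀ = x + x²/Ka
C₀ = 6.31 × 10^-4 + (6.31 × 10^-4)²/(8.51 × 10^-6) = 4.74 × 10^-2 M

C₀ = 4.7 × 10^-2 M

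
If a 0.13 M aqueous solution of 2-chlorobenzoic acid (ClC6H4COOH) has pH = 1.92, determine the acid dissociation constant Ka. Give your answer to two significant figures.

Ka = 1.2 × 10^-3

[H+] = 10^(-1.92) = 1.20 × 10^-2 M
At equilibrium [HA] = 0.13 − 1.20 × 10^-2 = 1.18 × 10^-1 M
Ka = [H+][A-]/[HA] = (1.20 × 10^-2)² / 1.18 × 10^-1 = 1.2 × 10^-3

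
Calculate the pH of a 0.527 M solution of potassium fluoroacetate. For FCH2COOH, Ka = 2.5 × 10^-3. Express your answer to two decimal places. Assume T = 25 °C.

pH = 8.16

FCH2COO- is the conjugate base of the weak acid FCH2COOH.
Kb = Kw/Ka = 1.0×10^-14 / 2.5 × 10^-3 = 4.00 × 10^-12
Let x = [OH-] at equilibrium. Kb = x²/(0.527 − x).
Neglecting x in the denominator: x = √(4.00 × 10^-12 × 0.527) = 1.45 × 10^-6 M
Check: 0.00028% ionized — well under 5%, approximation valid.
pOH = −log(1.45 × 10^-6) = 5.84; pH = 14.00 − 5.84 = 8.16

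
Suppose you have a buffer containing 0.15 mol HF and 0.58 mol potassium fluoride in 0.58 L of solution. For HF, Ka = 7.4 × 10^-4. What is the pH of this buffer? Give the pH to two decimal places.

pKa = −log(7.4 × 10^-4) = 3.131
pH = pKa + log([A⁻]/[HA]) = 3.131 + log(0.58/0.15)
pH = 3.131 + (+0.587) = 3.72

pH = 3.72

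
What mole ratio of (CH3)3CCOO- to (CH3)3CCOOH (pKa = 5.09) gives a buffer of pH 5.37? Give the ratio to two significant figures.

ratio = 1.9

pH = pKa + log(r) ⇒ log(r) = 5.37 − 5.09 = +0.28
r = [(CH3)3CCOO-]/[(CH3)3CCOOH] = 10^(+0.28) = 1.91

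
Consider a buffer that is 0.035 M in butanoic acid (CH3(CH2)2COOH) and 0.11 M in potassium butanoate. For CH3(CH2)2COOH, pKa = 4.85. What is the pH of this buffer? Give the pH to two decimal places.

pH = pKa + log([A⁻]/[HA]) = 4.85 + log(0.11/0.035)
pH = 4.85 + (+0.497) = 5.35

pH = 5.35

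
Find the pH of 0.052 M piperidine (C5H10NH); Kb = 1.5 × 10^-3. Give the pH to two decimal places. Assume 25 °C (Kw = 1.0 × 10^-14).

pH = 11.91

C5H10NH + H2O ⇌ C5H10NH2+ + OH-
Kb = [OH-]²/(0.052 − [OH-]) = 1.5 × 10^-3
Here C₀/Kb ≈ 34.7, so the small-[OH-] approximation fails. Use the quadratic:
[OH-] = (−Kb + √(Kb² + 4·Kb·C₀))/2 = 8.11 × 10^-3 M
pOH = 2.09, so pH = 14.00 − pOH = 11.91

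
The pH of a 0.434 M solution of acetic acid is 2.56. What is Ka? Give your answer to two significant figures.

[H+] = 10^(-2.56) = 2.75 × 10^-3 M
At equilibrium [HA] = 0.434 − 2.75 × 10^-3 = 4.31 × 10^-1 M
Ka = [H+][A-]/[HA] = (2.75 × 10^-3)² / 4.31 × 10^-1 = 1.8 × 10^-5

Ka = 1.8 × 10^-5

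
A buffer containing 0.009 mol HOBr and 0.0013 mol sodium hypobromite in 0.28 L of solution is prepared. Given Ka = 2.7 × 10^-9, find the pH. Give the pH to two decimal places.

pH = 7.73

pKa = −log(2.7 × 10^-9) = 8.569
Using pH = pKa + log([base]/[acid]) with [base]/[acid] = 0.0013/0.009:
pH = 8.569 + (-0.840) = 7.73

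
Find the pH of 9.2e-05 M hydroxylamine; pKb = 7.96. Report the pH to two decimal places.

pH = 8.00

NH2OH + H2O ⇌ NH3OH+ + OH-
Kb = 10^(−7.96) = 1.10 × 10^-8
Kb = [OH-]²/(9.2e-05 − [OH-]) = 1.10 × 10^-8
Neglecting [OH-] in the denominator: [OH-] = √(1.10 × 10^-8 × 9.2e-05) = 1.01 × 10^-6 M
pOH = 6.00, so pH = 14.00 − pOH = 8.00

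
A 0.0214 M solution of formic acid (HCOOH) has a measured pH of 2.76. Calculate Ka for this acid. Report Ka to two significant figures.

[H+] = 10^(-2.76) = 1.74 × 10^-3 M
At equilibrium [HA] = 0.0214 − 1.74 × 10^-3 = 1.97 × 10^-2 M
Ka = [H+][A-]/[HA] = (1.74 × 10^-3)² / 1.97 × 10^-2 = 1.5 × 10^-4

Ka = 1.5 × 10^-4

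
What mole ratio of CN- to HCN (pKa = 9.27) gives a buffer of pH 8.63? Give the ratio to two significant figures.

ratio = 0.23

pH = pKa + log(r) ⇒ log(r) = 8.63 − 9.27 = -0.64
r = [CN-]/[HCN] = 10^(-0.64) = 0.229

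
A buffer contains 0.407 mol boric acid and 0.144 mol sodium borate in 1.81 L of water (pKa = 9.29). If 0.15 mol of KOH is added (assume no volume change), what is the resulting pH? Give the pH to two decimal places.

After neutralization: n(B(OH)3) = 0.257 mol, n(B(OH)4-) = 0.294 mol.
Henderson–Hasselbalch with mole ratio 0.294/0.257: pH = 9.29 + (+0.058)

pH = 9.35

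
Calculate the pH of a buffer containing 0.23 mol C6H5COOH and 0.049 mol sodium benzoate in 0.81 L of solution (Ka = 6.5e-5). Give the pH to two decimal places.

pKa = −log(6.5 × 10^-5) = 4.187
Henderson–Hasselbalch: pH = pKa + log([C6H5COO-]/[C6H5COOH]) = 4.187 + log(0.049/0.23)
pH = 4.187 + (-0.672) = 3.52

pH = 3.52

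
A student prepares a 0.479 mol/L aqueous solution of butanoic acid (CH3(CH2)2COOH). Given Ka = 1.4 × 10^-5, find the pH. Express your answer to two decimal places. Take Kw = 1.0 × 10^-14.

pH = 2.59

CH3(CH2)2COOH ⇌ CH3(CH2)2COO- + H+
Ka = x²/(0.479 − x) = 1.4 × 10^-5
Assume x ≪ 0.479: x ≈ √(1.4 × 10^-5 × 0.479) = 2.59 × 10^-3 M
Check: 0.54% ionized — well under 5%, approximation valid.
pH = −log(2.59 × 10^-3) = 2.59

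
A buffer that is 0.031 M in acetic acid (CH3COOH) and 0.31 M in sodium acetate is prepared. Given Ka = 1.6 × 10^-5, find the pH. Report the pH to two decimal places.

pKa = −log(1.6 × 10^-5) = 4.796
pH = pKa + log([A⁻]/[HA]) = 4.796 + log(0.31/0.031)
pH = 4.796 + (+1.000) = 5.80

pH = 5.80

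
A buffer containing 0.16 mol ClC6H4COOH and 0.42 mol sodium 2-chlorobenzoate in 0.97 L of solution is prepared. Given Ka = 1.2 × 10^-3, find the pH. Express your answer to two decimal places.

pH = 3.34

pKa = −log(1.2 × 10^-3) = 2.921
pH = pKa + log([A⁻]/[HA]) = 2.921 + log(0.42/0.16)
pH = 2.921 + (+0.419) = 3.34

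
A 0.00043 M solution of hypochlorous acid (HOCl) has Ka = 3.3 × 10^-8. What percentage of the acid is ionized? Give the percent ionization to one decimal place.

HOCl ⇌ OCl- + H+; let x = [H+] at equilibrium.
x ≈ √(Ka·C₀) = √(3.3 × 10^-8 × 0.00043) = 3.77 × 10^-6 M
% ionization = x/C₀ × 100% = 3.77 × 10^-6/0.00043 × 100% = 0.9%

0.9%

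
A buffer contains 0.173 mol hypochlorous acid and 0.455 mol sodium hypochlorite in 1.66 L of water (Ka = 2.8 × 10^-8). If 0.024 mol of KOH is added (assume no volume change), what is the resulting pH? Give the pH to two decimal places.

pH = 8.06

After neutralization: n(HOCl) = 0.149 mol, n(OCl-) = 0.479 mol.
pKa = −log(2.8 × 10^-8) = 7.553
pH = pKa + log([A⁻]/[HA]) = 7.553 + log(0.479/0.149) = 7.553 +0.507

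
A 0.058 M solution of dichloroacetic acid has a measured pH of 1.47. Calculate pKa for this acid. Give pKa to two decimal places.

pKa = 1.32

[H+] = 10^(-1.47) = 3.39 × 10^-2 M
At equilibrium [HA] = 0.058 − 3.39 × 10^-2 = 2.41 × 10^-2 M
Ka = [H+][A-]/[HA] = (3.39 × 10^-2)² / 2.41 × 10^-2 = 4.77 × 10^-2
pKa = -log(4.77 × 10^-2) = 1.32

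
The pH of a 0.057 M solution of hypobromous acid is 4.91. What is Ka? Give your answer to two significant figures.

[H+] = 10^(-4.91) = 1.23 × 10^-5 M
At equilibrium [HA] = 0.057 − 1.23 × 10^-5 = 5.70 × 10^-2 M
Ka = [H+][A-]/[HA] = (1.23 × 10^-5)² / 5.70 × 10^-2 = 2.7 × 10^-9

Ka = 2.7 × 10^-9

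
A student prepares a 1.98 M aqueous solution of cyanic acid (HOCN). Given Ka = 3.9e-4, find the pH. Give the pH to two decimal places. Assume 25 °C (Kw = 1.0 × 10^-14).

HOCN ⇌ OCN- + H+
Let x = [H+] at equilibrium. Ka = x²/(1.98 − x).
Assume x ≪ 1.98: x ≈ √(3.9 × 10^-4 × 1.98) = 2.78 × 10^-2 M
pH = −log[H+] = −log(2.78 × 10^-2) = 1.56

pH = 1.56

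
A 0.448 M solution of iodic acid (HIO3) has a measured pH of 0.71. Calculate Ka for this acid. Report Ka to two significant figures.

[H+] = 10^(-0.71) = 1.95 × 10^-1 M
At equilibrium [HA] = 0.448 − 1.95 × 10^-1 = 2.53 × 10^-1 M
Ka = [H+][A-]/[HA] = (1.95 × 10^-1)² / 2.53 × 10^-1 = 1.5 × 10^-1

Ka = 1.5 × 10^-1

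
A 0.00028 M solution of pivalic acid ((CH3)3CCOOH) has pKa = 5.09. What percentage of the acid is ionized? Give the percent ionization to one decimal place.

15.6%

(CH3)3CCOOH ⇌ (CH3)3CCOO- + H+; let x = [H+] at equilibrium.
Ka = 10^(−5.09) = 8.13 × 10^-6
Solve x² + 8.13e-06x − 2.28e-09 = 0 → x = 4.38 × 10^-5 M
Fraction ionized = 4.38 × 10^-5 / 0.00028 = 0.1564 → 15.6%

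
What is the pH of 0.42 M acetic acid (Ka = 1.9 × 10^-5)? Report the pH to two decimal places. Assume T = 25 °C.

pH = 2.55

CH3COOH ⇌ CH3COO- + H+
From the ICE table, Ka = x²/(0.42 − x) = 1.9 × 10^-5.
Since Ka ≪ C₀, x ≈ √(Ka·C₀) = 2.82 × 10^-3 M.
pH = −log(2.82 × 10^-3) = 2.55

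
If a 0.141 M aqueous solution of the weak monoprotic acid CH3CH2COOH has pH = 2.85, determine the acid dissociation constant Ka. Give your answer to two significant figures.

Ka = 1.4 × 10^-5

[H+] = 10^(-2.85) = 1.41 × 10^-3 M
At equilibrium [HA] = 0.141 − 1.41 × 10^-3 = 1.40 × 10^-1 M
Ka = [H+][A-]/[HA] = (1.41 × 10^-3)² / 1.40 × 10^-1 = 1.4 × 10^-5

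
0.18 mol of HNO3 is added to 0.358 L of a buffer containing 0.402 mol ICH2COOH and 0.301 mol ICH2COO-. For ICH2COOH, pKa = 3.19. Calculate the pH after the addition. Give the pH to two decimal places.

pH = 2.51

After neutralization: n(ICH2COOH) = 0.582 mol, n(ICH2COO-) = 0.121 mol.
pH = pKa + log(n_ICH2COO-/n_ICH2COOH) = 3.19 + log(0.121/0.582) = 3.19 + (-0.682)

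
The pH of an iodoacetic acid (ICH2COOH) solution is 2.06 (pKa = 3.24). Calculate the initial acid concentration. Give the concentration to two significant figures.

[H+] = 10^(-2.06) = 8.71 × 10^-3 M = x
Ka = 10^(−3.24) = 5.75 × 10^-4
Ka = x²/(C₀ − x) ⇒ C₀ = x + x²/Ka
C₀ = 8.71 × 10^-3 + (8.71 × 10^-3)²/(5.75 × 10^-4) = 1.41 × 10^-1 M

C₀ = 1.4 × 10^-1 M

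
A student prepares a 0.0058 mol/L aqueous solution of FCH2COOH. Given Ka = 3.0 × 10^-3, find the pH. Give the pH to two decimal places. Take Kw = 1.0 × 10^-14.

pH = 2.53

FCH2COOH ⇌ FCH2COO- + H+
Ka = [H+]²/(0.0058 − [H+]) = 3.0 × 10^-3
Here C₀/Ka ≈ 1.93, so the small-[H+] approximation fails. Use the quadratic:
[H+] = [−0.003 + √(0.003² + 6.96e-05)]/2 = 2.93 × 10^-3 M
pH = −log(2.93 × 10^-3) = 2.53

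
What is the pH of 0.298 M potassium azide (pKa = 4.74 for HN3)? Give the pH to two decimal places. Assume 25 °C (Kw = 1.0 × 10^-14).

N3- is the conjugate base of the weak acid HN3.
Ka = 10^(−4.74) = 1.82 × 10^-5
Kb = Kw/Ka = 1.0×10^-14 / 1.82 × 10^-5 = 5.49 × 10^-10
From the ICE table, Kb = [OH-]²/(0.298 − [OH-]) = 5.49 × 10^-10.
Since Kb ≪ C₀, [OH-] ≈ √(Kb·C₀) = 1.28 × 10^-5 M.
([OH-]/C₀ = 0.0043% < 5%, so the approximation holds.)
pOH = −log(1.28 × 10^-5) = 4.89; pH = 14.00 − 4.89 = 9.11

pH = 9.11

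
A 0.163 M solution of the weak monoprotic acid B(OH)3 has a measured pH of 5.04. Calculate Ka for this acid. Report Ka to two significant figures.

[H+] = 10^(-5.04) = 9.12 × 10^-6 M
At equilibrium [HA] = 0.163 − 9.12 × 10^-6 = 1.63 × 10^-1 M
Ka = [H+][A-]/[HA] = (9.12 × 10^-6)² / 1.63 × 10^-1 = 5.1 × 10^-10

Ka = 5.1 × 10^-10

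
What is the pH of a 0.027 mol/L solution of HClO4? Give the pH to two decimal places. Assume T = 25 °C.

pH = 1.57

HClO4 is a strong acid and dissociates completely, so [H+] = 0.027 M.
pH = -log(0.027) = 1.57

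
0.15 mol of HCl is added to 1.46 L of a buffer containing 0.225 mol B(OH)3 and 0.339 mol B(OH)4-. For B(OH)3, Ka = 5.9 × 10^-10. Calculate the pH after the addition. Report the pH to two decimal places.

pH = 8.93

After neutralization: n(B(OH)3) = 0.375 mol, n(B(OH)4-) = 0.189 mol.
pKa = −log(5.9 × 10^-10) = 9.229
pH = pKa + log([A⁻]/[HA]) = 9.229 + log(0.189/0.375) = 9.229 -0.298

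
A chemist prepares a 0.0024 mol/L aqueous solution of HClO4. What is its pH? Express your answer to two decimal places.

HClO4 is a strong acid and dissociates completely, so [H+] = 0.0024 M.
pH = -log(0.0024) = 2.62

pH = 2.62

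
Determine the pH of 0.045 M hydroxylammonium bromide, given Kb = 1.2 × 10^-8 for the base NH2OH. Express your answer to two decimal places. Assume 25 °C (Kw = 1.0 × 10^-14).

pH = 3.71

NH3OH+ is the conjugate acid of the weak base NH2OH.
Ka = Kw/Kb = 1.0×10^-14 / 1.2 × 10^-8 = 8.33 × 10^-7
From the ICE table, Ka = [H+]²/(0.045 − [H+]) = 8.33 × 10^-7.
Assume [H+] ≪ 0.045: [H+] ≈ √(8.33 × 10^-7 × 0.045) = 1.94 × 10^-4 M
([H+]/C₀ = 0.43% < 5%, so the approximation holds.)
pH = −log[H+] = −log(1.94 × 10^-4) = 3.71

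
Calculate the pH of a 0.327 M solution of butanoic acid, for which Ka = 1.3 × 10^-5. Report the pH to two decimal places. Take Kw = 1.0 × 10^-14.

pH = 2.69

CH3(CH2)2COOH ⇌ CH3(CH2)2COO- + H+
From the ICE table, Ka = [H+]²/(0.327 − [H+]) = 1.3 × 10^-5.
Neglecting [H+] in the denominator: [H+] = √(1.3 × 10^-5 × 0.327) = 2.06 × 10^-3 M
Check: 0.63% ionized — well under 5%, approximation valid.
pH = −log[H+] = −log(2.06 × 10^-3) = 2.69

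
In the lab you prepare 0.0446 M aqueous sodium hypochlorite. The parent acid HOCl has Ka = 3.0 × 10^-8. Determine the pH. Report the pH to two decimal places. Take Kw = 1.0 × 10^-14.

OCl- is the conjugate base of the weak acid HOCl.
Kb = Kw/Ka = 1.0×10^-14 / 3.0 × 10^-8 = 3.33 × 10^-7
Kb = [OH-]²/(0.0446 − [OH-]) = 3.33 × 10^-7
Assume [OH-] ≪ 0.0446: [OH-] ≈ √(3.33 × 10^-7 × 0.0446) = 1.22 × 10^-4 M
([OH-]/C₀ = 0.27% < 5%, so the approximation holds.)
pOH = −log(1.22 × 10^-4) = 3.91; pH = 14.00 − 3.91 = 10.09

pH = 10.09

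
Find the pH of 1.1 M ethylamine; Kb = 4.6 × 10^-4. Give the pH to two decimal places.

pH = 12.35

C2H5NH2 + H2O ⇌ C2H5NH3+ + OH-
From the ICE table, Kb = [OH-]²/(1.1 − [OH-]) = 4.6 × 10^-4.
Assume [OH-] ≪ 1.1: [OH-] ≈ √(4.6 × 10^-4 × 1.1) = 2.25 × 10^-2 M
([OH-]/C₀ = 2% < 5%, so the approximation holds.)
pOH = −log(2.25 × 10^-2) = 1.65; pH = 14.00 − 1.65 = 12.35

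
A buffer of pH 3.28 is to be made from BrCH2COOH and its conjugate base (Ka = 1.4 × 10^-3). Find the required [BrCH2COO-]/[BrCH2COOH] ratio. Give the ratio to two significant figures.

pKa = -log(1.4 × 10^-3) = 2.854
pH = pKa + log(r) ⇒ log(r) = 3.28 − 2.854 = +0.426
r = [BrCH2COO-]/[BrCH2COOH] = 10^(+0.426) = 2.67

ratio = 2.7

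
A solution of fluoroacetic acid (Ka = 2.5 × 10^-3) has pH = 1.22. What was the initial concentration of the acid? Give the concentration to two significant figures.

C₀ = 1.5 M

[H+] = 10^(-1.22) = 6.03 × 10^-2 M = x
Ka = x²/(C₀ − x) ⇒ C₀ = x + x²/Ka
C₀ = 6.03 × 10^-2 + (6.03 × 10^-2)²/(2.5 × 10^-3) = 1.51 M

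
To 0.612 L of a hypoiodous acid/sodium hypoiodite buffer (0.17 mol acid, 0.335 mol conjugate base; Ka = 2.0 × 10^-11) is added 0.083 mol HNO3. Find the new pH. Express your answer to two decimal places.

pH = 10.70

Added H+ converts OI- to HOI: HOI → 0.253 mol, OI- → 0.252 mol.
pKa = −log(2.0 × 10^-11) = 10.699
Henderson–Hasselbalch with mole ratio 0.252/0.253: pH = 10.699 + (-0.002)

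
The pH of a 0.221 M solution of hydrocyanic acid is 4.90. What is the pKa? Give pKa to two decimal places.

pKa = 9.14

[H+] = 10^(-4.90) = 1.26 × 10^-5 M
At equilibrium [HA] = 0.221 − 1.26 × 10^-5 = 2.21 × 10^-1 M
Ka = [H+][A-]/[HA] = (1.26 × 10^-5)² / 2.21 × 10^-1 = 7.18 × 10^-10
pKa = -log(7.18 × 10^-10) = 9.14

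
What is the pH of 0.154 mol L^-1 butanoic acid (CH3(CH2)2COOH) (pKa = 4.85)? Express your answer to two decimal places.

pH = 2.83

CH3(CH2)2COOH ⇌ CH3(CH2)2COO- + H+
Ka = 10^(−4.85) = 1.41 × 10^-5
Let x = [H+] at equilibrium. Ka = x²/(0.154 − x).
Since Ka ≪ C₀, x ≈ √(Ka·C₀) = 1.47 × 10^-3 M.
Check: 0.96% ionized — well under 5%, approximation valid.
pH = −log(1.47 × 10^-3) = 2.83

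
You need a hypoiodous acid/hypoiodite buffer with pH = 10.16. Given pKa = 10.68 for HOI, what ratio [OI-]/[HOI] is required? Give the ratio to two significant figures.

ratio = 0.30

pH = pKa + log(r) ⇒ log(r) = 10.16 − 10.68 = -0.52
r = [OI-]/[HOI] = 10^(-0.52) = 0.302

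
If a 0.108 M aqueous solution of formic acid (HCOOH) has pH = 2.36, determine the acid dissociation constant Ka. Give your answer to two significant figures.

Ka = 1.8 × 10^-4

[H+] = 10^(-2.36) = 4.37 × 10^-3 M
At equilibrium [HA] = 0.108 − 4.37 × 10^-3 = 1.04 × 10^-1 M
Ka = [H+][A-]/[HA] = (4.37 × 10^-3)² / 1.04 × 10^-1 = 1.8 × 10^-4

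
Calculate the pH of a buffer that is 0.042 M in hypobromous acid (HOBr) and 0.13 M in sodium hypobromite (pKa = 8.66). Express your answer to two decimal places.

pH = 9.15

Using pH = pKa + log([base]/[acid]) with [base]/[acid] = 0.13/0.042:
pH = 8.66 + (+0.491) = 9.15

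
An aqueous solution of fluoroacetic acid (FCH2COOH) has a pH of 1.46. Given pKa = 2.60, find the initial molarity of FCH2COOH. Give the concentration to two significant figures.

C₀ = 5.1 × 10^-1 M

[H+] = 10^(-1.46) = 3.47 × 10^-2 M = x
Ka = 10^(−2.60) = 2.51 × 10^-3
Ka = x²/(C₀ − x) ⇒ C₀ = x + x²/Ka
C₀ = 3.47 × 10^-2 + (3.47 × 10^-2)²/(2.51 × 10^-3) = 5.14 × 10^-1 M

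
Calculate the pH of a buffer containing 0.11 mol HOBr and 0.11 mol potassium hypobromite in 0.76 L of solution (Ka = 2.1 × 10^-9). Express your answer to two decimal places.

pKa = −log(2.1 × 10^-9) = 8.678
Using pH = pKa + log([base]/[acid]) with [base]/[acid] = 0.11/0.11:
pH = 8.678 + (+0.000) = 8.68

pH = 8.68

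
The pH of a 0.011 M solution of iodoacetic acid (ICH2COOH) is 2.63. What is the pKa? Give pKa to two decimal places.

pKa = 3.20

[H+] = 10^(-2.63) = 2.34 × 10^-3 M
At equilibrium [HA] = 0.011 − 2.34 × 10^-3 = 8.66 × 10^-3 M
Ka = [H+][A-]/[HA] = (2.34 × 10^-3)² / 8.66 × 10^-3 = 6.32 × 10^-4
pKa = -log(6.32 × 10^-4) = 3.20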